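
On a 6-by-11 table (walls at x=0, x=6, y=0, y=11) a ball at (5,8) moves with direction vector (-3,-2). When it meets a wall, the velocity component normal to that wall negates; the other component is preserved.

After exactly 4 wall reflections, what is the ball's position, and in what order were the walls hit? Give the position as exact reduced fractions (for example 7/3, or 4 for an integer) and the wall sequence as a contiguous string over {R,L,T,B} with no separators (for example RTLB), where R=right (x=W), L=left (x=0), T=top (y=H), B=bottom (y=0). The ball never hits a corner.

Final position: (0,10/3)
Wall sequence: LRBL

1. t=5/3 → L at (0,14/3); v=(3,-2)
2. t=2 → R at (6,2/3); v=(-3,-2)
3. t=1/3 → B at (5,0); v=(-3,2)
4. t=5/3 → L at (0,10/3); v=(3,2)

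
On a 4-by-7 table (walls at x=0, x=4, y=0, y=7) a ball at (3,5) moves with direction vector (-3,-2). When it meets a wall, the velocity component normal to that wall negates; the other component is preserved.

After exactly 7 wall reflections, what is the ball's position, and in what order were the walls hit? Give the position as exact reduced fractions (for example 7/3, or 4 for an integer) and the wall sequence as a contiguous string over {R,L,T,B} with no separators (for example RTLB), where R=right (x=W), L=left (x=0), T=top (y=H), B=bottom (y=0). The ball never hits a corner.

1. t=1 → L at (0,3); v=(3,-2)
2. t=4/3 → R at (4,1/3); v=(-3,-2)
3. t=1/6 → B at (7/2,0); v=(-3,2)
4. t=7/6 → L at (0,7/3); v=(3,2)
5. t=4/3 → R at (4,5); v=(-3,2)
6. t=1 → T at (1,7); v=(-3,-2)
7. t=1/3 → L at (0,19/3); v=(3,-2)

Final position: (0,19/3)
Wall sequence: LRBLRTL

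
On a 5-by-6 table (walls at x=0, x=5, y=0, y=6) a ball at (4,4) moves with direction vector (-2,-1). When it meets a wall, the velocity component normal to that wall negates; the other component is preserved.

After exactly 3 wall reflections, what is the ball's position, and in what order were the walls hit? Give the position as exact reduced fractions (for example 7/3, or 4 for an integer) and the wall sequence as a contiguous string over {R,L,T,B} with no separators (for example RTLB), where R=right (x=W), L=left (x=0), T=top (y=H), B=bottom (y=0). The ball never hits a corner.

Final position: (5,1/2)
Wall sequence: LBR

1. t=2 → L at (0,2); v=(2,-1)
2. t=2 → B at (4,0); v=(2,1)
3. t=1/2 → R at (5,1/2); v=(-2,1)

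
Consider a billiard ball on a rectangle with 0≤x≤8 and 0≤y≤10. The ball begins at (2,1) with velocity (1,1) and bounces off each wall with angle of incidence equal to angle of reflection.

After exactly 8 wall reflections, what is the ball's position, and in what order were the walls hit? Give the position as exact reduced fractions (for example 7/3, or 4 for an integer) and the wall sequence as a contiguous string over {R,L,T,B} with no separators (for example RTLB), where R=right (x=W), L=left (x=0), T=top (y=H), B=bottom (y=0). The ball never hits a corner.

Final position: (8,1)
Wall sequence: RTLBRTLR

1. t=6 → R at (8,7); v=(-1,1)
2. t=3 → T at (5,10); v=(-1,-1)
3. t=5 → L at (0,5); v=(1,-1)
4. t=5 → B at (5,0); v=(1,1)
5. t=3 → R at (8,3); v=(-1,1)
6. t=7 → T at (1,10); v=(-1,-1)
7. t=1 → L at (0,9); v=(1,-1)
8. t=8 → R at (8,1); v=(-1,-1)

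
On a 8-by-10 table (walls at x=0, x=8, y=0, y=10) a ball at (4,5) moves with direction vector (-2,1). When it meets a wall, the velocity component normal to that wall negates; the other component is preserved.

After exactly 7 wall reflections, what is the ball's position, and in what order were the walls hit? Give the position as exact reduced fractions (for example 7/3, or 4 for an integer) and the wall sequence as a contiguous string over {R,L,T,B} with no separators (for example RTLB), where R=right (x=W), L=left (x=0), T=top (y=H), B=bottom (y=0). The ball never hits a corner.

1. t=2 → L at (0,7); v=(2,1)
2. t=3 → T at (6,10); v=(2,-1)
3. t=1 → R at (8,9); v=(-2,-1)
4. t=4 → L at (0,5); v=(2,-1)
5. t=4 → R at (8,1); v=(-2,-1)
6. t=1 → B at (6,0); v=(-2,1)
7. t=3 → L at (0,3); v=(2,1)

Final position: (0,3)
Wall sequence: LTRLRBL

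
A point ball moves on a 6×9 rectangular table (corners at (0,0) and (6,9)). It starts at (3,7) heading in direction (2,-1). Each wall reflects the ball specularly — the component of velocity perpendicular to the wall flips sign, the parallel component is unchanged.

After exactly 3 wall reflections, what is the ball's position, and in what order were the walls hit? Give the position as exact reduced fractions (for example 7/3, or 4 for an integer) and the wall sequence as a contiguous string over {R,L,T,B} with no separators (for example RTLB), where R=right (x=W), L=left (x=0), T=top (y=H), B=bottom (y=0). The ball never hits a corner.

1. t=3/2 → R at (6,11/2); v=(-2,-1)
2. t=3 → L at (0,5/2); v=(2,-1)
3. t=5/2 → B at (5,0); v=(2,1)

Final position: (5,0)
Wall sequence: RLB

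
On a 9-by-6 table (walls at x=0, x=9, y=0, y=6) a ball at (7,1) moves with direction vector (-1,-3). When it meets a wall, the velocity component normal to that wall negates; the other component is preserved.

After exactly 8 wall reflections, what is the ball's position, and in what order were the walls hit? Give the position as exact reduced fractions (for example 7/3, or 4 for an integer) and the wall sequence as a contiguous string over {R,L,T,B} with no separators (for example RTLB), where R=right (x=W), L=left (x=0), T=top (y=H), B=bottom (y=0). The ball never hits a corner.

1. t=1/3 → B at (20/3,0); v=(-1,3)
2. t=2 → T at (14/3,6); v=(-1,-3)
3. t=2 → B at (8/3,0); v=(-1,3)
4. t=2 → T at (2/3,6); v=(-1,-3)
5. t=2/3 → L at (0,4); v=(1,-3)
6. t=4/3 → B at (4/3,0); v=(1,3)
7. t=2 → T at (10/3,6); v=(1,-3)
8. t=2 → B at (16/3,0); v=(1,3)

Final position: (16/3,0)
Wall sequence: BTBTLBTB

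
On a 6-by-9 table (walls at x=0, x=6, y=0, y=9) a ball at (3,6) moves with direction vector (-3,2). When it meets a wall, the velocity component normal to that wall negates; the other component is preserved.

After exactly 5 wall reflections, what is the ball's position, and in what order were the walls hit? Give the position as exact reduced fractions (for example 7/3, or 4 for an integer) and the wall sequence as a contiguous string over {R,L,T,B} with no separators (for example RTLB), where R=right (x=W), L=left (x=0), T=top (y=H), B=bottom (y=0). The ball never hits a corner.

Final position: (3,0)
Wall sequence: LTRLB

1. t=1 → L at (0,8); v=(3,2)
2. t=1/2 → T at (3/2,9); v=(3,-2)
3. t=3/2 → R at (6,6); v=(-3,-2)
4. t=2 → L at (0,2); v=(3,-2)
5. t=1 → B at (3,0); v=(3,2)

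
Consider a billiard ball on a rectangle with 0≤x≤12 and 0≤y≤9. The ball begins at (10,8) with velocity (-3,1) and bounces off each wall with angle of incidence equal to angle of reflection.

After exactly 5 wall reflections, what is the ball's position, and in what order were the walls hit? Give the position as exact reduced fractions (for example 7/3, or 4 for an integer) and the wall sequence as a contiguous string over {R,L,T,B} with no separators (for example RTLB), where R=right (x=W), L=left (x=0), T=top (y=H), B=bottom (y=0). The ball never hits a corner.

Final position: (0,4/3)
Wall sequence: TLRBL

1. t=1 → T at (7,9); v=(-3,-1)
2. t=7/3 → L at (0,20/3); v=(3,-1)
3. t=4 → R at (12,8/3); v=(-3,-1)
4. t=8/3 → B at (4,0); v=(-3,1)
5. t=4/3 → L at (0,4/3); v=(3,1)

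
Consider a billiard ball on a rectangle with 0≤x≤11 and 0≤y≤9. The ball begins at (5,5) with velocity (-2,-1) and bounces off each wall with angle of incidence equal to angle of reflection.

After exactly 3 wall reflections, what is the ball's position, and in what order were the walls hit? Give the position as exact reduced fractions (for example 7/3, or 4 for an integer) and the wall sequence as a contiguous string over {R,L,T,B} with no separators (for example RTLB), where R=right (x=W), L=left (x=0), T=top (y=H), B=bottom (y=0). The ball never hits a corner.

Final position: (11,3)
Wall sequence: LBR

1. t=5/2 → L at (0,5/2); v=(2,-1)
2. t=5/2 → B at (5,0); v=(2,1)
3. t=3 → R at (11,3); v=(-2,1)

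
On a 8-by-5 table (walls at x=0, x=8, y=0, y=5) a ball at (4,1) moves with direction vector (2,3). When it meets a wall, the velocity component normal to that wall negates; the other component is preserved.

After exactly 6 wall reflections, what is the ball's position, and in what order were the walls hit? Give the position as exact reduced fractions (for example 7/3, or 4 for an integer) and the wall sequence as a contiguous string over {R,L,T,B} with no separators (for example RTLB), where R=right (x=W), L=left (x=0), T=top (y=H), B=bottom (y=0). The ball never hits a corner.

1. t=4/3 → T at (20/3,5); v=(2,-3)
2. t=2/3 → R at (8,3); v=(-2,-3)
3. t=1 → B at (6,0); v=(-2,3)
4. t=5/3 → T at (8/3,5); v=(-2,-3)
5. t=4/3 → L at (0,1); v=(2,-3)
6. t=1/3 → B at (2/3,0); v=(2,3)

Final position: (2/3,0)
Wall sequence: TRBTLB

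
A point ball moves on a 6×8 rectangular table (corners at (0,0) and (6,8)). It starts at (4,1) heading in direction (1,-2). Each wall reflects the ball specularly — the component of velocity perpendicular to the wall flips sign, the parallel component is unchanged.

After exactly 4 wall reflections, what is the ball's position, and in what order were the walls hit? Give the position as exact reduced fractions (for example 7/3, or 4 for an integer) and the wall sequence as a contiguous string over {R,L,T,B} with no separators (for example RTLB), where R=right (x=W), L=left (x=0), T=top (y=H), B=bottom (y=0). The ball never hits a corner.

Final position: (0,1)
Wall sequence: BRTL

1. t=1/2 → B at (9/2,0); v=(1,2)
2. t=3/2 → R at (6,3); v=(-1,2)
3. t=5/2 → T at (7/2,8); v=(-1,-2)
4. t=7/2 → L at (0,1); v=(1,-2)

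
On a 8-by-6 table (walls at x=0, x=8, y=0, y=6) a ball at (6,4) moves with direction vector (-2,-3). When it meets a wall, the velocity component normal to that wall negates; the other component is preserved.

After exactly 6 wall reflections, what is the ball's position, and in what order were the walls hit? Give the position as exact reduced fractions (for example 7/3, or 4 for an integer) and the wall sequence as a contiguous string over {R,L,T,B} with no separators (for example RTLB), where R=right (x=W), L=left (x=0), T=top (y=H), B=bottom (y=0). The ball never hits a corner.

Final position: (22/3,6)
Wall sequence: BLTBRT

1. t=4/3 → B at (10/3,0); v=(-2,3)
2. t=5/3 → L at (0,5); v=(2,3)
3. t=1/3 → T at (2/3,6); v=(2,-3)
4. t=2 → B at (14/3,0); v=(2,3)
5. t=5/3 → R at (8,5); v=(-2,3)
6. t=1/3 → T at (22/3,6); v=(-2,-3)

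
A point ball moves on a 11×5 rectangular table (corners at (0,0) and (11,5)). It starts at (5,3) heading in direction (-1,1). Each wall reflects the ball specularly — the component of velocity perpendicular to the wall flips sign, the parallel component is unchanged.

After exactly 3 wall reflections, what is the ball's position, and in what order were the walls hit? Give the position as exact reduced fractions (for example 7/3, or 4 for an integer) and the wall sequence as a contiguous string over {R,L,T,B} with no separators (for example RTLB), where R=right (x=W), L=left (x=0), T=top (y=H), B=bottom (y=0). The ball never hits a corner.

1. t=2 → T at (3,5); v=(-1,-1)
2. t=3 → L at (0,2); v=(1,-1)
3. t=2 → B at (2,0); v=(1,1)

Final position: (2,0)
Wall sequence: TLB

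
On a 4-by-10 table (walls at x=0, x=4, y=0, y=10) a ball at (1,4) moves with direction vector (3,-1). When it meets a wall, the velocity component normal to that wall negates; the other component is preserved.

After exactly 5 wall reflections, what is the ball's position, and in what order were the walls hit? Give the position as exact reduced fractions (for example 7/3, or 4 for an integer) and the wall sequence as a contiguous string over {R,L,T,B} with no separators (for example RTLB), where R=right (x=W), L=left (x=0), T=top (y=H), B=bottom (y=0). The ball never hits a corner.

1. t=1 → R at (4,3); v=(-3,-1)
2. t=4/3 → L at (0,5/3); v=(3,-1)
3. t=4/3 → R at (4,1/3); v=(-3,-1)
4. t=1/3 → B at (3,0); v=(-3,1)
5. t=1 → L at (0,1); v=(3,1)

Final position: (0,1)
Wall sequence: RLRBL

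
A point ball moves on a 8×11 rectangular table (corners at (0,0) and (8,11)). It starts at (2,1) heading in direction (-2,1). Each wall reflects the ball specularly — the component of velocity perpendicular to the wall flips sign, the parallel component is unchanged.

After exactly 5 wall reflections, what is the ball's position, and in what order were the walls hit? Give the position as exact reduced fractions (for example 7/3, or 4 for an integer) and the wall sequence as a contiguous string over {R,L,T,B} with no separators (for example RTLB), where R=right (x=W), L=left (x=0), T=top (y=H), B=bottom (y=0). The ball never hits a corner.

Final position: (8,8)
Wall sequence: LRLTR

1. t=1 → L at (0,2); v=(2,1)
2. t=4 → R at (8,6); v=(-2,1)
3. t=4 → L at (0,10); v=(2,1)
4. t=1 → T at (2,11); v=(2,-1)
5. t=3 → R at (8,8); v=(-2,-1)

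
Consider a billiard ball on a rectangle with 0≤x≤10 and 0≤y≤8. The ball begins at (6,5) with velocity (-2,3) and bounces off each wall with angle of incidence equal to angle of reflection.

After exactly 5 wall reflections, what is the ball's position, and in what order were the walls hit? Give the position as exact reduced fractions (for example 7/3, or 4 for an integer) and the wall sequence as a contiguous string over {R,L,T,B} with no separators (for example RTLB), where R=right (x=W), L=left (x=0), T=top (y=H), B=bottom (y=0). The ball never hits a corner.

Final position: (10,3)
Wall sequence: TLBTR

1. t=1 → T at (4,8); v=(-2,-3)
2. t=2 → L at (0,2); v=(2,-3)
3. t=2/3 → B at (4/3,0); v=(2,3)
4. t=8/3 → T at (20/3,8); v=(2,-3)
5. t=5/3 → R at (10,3); v=(-2,-3)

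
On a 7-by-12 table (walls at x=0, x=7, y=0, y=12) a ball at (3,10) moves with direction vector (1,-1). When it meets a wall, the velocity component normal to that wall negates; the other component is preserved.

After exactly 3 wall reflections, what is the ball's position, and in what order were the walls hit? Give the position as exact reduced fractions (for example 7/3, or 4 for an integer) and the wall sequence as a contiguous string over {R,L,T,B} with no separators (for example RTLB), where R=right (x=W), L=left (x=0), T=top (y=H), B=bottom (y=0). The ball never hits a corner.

Final position: (0,1)
Wall sequence: RBL

1. t=4 → R at (7,6); v=(-1,-1)
2. t=6 → B at (1,0); v=(-1,1)
3. t=1 → L at (0,1); v=(1,1)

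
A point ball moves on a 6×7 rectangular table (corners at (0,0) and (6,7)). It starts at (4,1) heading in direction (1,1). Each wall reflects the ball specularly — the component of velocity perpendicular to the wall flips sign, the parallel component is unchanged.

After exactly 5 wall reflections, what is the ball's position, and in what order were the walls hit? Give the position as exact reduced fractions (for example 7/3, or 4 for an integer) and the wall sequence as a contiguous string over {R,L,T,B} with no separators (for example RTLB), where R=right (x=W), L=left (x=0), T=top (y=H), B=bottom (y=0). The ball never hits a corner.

Final position: (6,1)
Wall sequence: RTLBR

1. t=2 → R at (6,3); v=(-1,1)
2. t=4 → T at (2,7); v=(-1,-1)
3. t=2 → L at (0,5); v=(1,-1)
4. t=5 → B at (5,0); v=(1,1)
5. t=1 → R at (6,1); v=(-1,1)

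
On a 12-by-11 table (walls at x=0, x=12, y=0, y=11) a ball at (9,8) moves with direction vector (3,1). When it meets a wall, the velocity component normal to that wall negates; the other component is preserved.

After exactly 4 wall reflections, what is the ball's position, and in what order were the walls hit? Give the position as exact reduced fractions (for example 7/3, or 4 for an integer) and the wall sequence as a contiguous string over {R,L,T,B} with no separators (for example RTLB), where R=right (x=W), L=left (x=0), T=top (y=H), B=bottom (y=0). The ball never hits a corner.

Final position: (12,5)
Wall sequence: RTLR

1. t=1 → R at (12,9); v=(-3,1)
2. t=2 → T at (6,11); v=(-3,-1)
3. t=2 → L at (0,9); v=(3,-1)
4. t=4 → R at (12,5); v=(-3,-1)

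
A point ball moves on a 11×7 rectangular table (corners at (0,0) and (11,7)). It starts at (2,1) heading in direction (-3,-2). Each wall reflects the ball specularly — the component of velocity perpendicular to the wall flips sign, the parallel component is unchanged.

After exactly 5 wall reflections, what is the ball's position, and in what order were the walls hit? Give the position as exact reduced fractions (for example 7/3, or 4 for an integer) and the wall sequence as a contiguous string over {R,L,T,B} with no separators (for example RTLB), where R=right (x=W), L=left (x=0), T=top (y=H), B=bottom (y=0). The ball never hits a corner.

Final position: (3/2,0)
Wall sequence: BLTRB

1. t=1/2 → B at (1/2,0); v=(-3,2)
2. t=1/6 → L at (0,1/3); v=(3,2)
3. t=10/3 → T at (10,7); v=(3,-2)
4. t=1/3 → R at (11,19/3); v=(-3,-2)
5. t=19/6 → B at (3/2,0); v=(-3,2)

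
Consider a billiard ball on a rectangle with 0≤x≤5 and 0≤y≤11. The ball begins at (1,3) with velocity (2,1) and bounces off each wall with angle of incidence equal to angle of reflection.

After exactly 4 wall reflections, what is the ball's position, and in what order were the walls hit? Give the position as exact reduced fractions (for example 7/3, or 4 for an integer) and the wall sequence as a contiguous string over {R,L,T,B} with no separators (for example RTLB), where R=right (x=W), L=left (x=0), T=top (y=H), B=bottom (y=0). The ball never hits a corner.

Final position: (3,11)
Wall sequence: RLRT

1. t=2 → R at (5,5); v=(-2,1)
2. t=5/2 → L at (0,15/2); v=(2,1)
3. t=5/2 → R at (5,10); v=(-2,1)
4. t=1 → T at (3,11); v=(-2,-1)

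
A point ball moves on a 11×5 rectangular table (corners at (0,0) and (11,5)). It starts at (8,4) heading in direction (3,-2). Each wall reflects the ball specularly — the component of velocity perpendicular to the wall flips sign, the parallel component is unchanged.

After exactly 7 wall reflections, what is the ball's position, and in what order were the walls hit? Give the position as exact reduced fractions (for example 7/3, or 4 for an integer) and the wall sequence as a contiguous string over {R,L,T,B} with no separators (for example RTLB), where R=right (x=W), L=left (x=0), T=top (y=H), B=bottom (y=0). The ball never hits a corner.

1. t=1 → R at (11,2); v=(-3,-2)
2. t=1 → B at (8,0); v=(-3,2)
3. t=5/2 → T at (1/2,5); v=(-3,-2)
4. t=1/6 → L at (0,14/3); v=(3,-2)
5. t=7/3 → B at (7,0); v=(3,2)
6. t=4/3 → R at (11,8/3); v=(-3,2)
7. t=7/6 → T at (15/2,5); v=(-3,-2)

Final position: (15/2,5)
Wall sequence: RBTLBRT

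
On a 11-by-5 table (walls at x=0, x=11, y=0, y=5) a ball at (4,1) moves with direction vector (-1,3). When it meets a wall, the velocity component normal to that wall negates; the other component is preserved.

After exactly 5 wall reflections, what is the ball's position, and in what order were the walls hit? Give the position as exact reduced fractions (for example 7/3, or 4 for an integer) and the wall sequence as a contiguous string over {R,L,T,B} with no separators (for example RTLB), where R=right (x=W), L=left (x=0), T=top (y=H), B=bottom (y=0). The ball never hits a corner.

1. t=4/3 → T at (8/3,5); v=(-1,-3)
2. t=5/3 → B at (1,0); v=(-1,3)
3. t=1 → L at (0,3); v=(1,3)
4. t=2/3 → T at (2/3,5); v=(1,-3)
5. t=5/3 → B at (7/3,0); v=(1,3)

Final position: (7/3,0)
Wall sequence: TBLTB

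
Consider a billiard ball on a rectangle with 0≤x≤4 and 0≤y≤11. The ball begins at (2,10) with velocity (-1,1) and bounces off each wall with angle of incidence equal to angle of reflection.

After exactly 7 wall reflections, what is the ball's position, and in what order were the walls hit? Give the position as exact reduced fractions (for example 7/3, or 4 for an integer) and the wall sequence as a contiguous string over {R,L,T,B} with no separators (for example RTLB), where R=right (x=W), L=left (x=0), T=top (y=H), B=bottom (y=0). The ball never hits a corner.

1. t=1 → T at (1,11); v=(-1,-1)
2. t=1 → L at (0,10); v=(1,-1)
3. t=4 → R at (4,6); v=(-1,-1)
4. t=4 → L at (0,2); v=(1,-1)
5. t=2 → B at (2,0); v=(1,1)
6. t=2 → R at (4,2); v=(-1,1)
7. t=4 → L at (0,6); v=(1,1)

Final position: (0,6)
Wall sequence: TLRLBRL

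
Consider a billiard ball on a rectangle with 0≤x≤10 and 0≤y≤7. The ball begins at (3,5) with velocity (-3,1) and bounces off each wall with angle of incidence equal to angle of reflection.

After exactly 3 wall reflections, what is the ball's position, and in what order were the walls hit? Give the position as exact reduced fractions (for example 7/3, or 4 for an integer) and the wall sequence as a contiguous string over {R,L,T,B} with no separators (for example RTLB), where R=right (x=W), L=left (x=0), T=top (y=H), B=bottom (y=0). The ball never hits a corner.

1. t=1 → L at (0,6); v=(3,1)
2. t=1 → T at (3,7); v=(3,-1)
3. t=7/3 → R at (10,14/3); v=(-3,-1)

Final position: (10,14/3)
Wall sequence: LTR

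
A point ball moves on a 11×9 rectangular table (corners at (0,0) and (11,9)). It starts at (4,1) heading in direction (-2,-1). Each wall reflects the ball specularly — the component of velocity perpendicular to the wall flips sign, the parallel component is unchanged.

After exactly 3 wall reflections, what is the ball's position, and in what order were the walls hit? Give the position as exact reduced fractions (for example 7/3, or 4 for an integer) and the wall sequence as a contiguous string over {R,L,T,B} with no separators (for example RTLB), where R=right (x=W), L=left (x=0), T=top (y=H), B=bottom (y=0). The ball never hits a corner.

1. t=1 → B at (2,0); v=(-2,1)
2. t=1 → L at (0,1); v=(2,1)
3. t=11/2 → R at (11,13/2); v=(-2,1)

Final position: (11,13/2)
Wall sequence: BLR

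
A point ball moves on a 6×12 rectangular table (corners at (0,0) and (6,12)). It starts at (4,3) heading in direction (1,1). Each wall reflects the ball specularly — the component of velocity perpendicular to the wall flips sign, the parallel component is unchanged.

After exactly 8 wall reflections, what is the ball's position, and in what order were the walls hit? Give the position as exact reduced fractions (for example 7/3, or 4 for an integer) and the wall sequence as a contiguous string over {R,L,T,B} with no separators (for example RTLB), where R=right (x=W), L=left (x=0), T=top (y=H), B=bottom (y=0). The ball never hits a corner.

Final position: (0,11)
Wall sequence: RLTRLBRL

1. t=2 → R at (6,5); v=(-1,1)
2. t=6 → L at (0,11); v=(1,1)
3. t=1 → T at (1,12); v=(1,-1)
4. t=5 → R at (6,7); v=(-1,-1)
5. t=6 → L at (0,1); v=(1,-1)
6. t=1 → B at (1,0); v=(1,1)
7. t=5 → R at (6,5); v=(-1,1)
8. t=6 → L at (0,11); v=(1,1)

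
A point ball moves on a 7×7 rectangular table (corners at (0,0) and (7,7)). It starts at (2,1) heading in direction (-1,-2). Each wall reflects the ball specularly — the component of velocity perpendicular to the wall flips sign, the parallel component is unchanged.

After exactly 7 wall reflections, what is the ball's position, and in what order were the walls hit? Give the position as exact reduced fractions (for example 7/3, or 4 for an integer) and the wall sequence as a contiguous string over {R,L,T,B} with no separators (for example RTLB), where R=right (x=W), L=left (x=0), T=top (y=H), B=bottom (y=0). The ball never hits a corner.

Final position: (3/2,0)
Wall sequence: BLTBRTB

1. t=1/2 → B at (3/2,0); v=(-1,2)
2. t=3/2 → L at (0,3); v=(1,2)
3. t=2 → T at (2,7); v=(1,-2)
4. t=7/2 → B at (11/2,0); v=(1,2)
5. t=3/2 → R at (7,3); v=(-1,2)
6. t=2 → T at (5,7); v=(-1,-2)
7. t=7/2 → B at (3/2,0); v=(-1,2)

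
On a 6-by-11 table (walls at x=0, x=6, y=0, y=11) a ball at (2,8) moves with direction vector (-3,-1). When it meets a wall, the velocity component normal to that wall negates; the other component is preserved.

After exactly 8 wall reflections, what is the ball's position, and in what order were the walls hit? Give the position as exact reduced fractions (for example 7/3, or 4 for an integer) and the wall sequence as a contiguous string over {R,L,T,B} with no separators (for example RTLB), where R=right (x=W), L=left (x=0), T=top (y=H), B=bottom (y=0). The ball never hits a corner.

1. t=2/3 → L at (0,22/3); v=(3,-1)
2. t=2 → R at (6,16/3); v=(-3,-1)
3. t=2 → L at (0,10/3); v=(3,-1)
4. t=2 → R at (6,4/3); v=(-3,-1)
5. t=4/3 → B at (2,0); v=(-3,1)
6. t=2/3 → L at (0,2/3); v=(3,1)
7. t=2 → R at (6,8/3); v=(-3,1)
8. t=2 → L at (0,14/3); v=(3,1)

Final position: (0,14/3)
Wall sequence: LRLRBLRL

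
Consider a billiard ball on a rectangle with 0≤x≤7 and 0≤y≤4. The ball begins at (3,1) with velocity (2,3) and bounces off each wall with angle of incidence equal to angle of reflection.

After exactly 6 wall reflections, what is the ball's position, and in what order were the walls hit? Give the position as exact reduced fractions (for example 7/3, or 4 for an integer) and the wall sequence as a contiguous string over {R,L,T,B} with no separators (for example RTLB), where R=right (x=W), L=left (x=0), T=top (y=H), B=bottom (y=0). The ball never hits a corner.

Final position: (0,3/2)
Wall sequence: TRBTBL

1. t=1 → T at (5,4); v=(2,-3)
2. t=1 → R at (7,1); v=(-2,-3)
3. t=1/3 → B at (19/3,0); v=(-2,3)
4. t=4/3 → T at (11/3,4); v=(-2,-3)
5. t=4/3 → B at (1,0); v=(-2,3)
6. t=1/2 → L at (0,3/2); v=(2,3)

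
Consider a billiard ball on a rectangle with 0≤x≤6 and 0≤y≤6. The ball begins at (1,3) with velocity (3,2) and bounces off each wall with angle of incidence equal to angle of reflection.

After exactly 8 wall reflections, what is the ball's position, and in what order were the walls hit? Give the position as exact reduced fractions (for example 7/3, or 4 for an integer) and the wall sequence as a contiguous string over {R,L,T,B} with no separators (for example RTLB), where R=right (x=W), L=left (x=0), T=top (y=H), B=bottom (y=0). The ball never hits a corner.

1. t=3/2 → T at (11/2,6); v=(3,-2)
2. t=1/6 → R at (6,17/3); v=(-3,-2)
3. t=2 → L at (0,5/3); v=(3,-2)
4. t=5/6 → B at (5/2,0); v=(3,2)
5. t=7/6 → R at (6,7/3); v=(-3,2)
6. t=11/6 → T at (1/2,6); v=(-3,-2)
7. t=1/6 → L at (0,17/3); v=(3,-2)
8. t=2 → R at (6,5/3); v=(-3,-2)

Final position: (6,5/3)
Wall sequence: TRLBRTLR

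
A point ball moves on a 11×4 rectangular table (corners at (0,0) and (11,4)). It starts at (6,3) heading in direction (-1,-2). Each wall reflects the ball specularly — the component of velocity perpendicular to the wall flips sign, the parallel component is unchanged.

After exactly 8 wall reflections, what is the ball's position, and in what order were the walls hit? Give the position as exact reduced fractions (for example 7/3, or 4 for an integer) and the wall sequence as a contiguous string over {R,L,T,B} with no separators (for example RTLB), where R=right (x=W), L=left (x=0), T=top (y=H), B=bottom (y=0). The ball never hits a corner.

1. t=3/2 → B at (9/2,0); v=(-1,2)
2. t=2 → T at (5/2,4); v=(-1,-2)
3. t=2 → B at (1/2,0); v=(-1,2)
4. t=1/2 → L at (0,1); v=(1,2)
5. t=3/2 → T at (3/2,4); v=(1,-2)
6. t=2 → B at (7/2,0); v=(1,2)
7. t=2 → T at (11/2,4); v=(1,-2)
8. t=2 → B at (15/2,0); v=(1,2)

Final position: (15/2,0)
Wall sequence: BTBLTBTB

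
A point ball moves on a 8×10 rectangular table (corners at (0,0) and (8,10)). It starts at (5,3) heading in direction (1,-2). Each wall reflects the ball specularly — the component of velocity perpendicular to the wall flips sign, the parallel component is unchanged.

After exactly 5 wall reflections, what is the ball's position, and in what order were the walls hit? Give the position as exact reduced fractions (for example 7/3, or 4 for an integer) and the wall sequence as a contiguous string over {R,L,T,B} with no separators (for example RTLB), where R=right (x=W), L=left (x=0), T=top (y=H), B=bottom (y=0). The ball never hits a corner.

Final position: (1/2,0)
Wall sequence: BRTLB

1. t=3/2 → B at (13/2,0); v=(1,2)
2. t=3/2 → R at (8,3); v=(-1,2)
3. t=7/2 → T at (9/2,10); v=(-1,-2)
4. t=9/2 → L at (0,1); v=(1,-2)
5. t=1/2 → B at (1/2,0); v=(1,2)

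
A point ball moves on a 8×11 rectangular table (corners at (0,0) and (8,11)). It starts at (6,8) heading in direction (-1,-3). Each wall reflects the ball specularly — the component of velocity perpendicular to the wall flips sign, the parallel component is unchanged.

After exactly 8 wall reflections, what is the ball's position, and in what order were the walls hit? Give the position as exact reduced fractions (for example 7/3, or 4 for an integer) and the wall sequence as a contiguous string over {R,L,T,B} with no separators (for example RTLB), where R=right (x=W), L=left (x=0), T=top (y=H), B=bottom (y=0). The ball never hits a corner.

Final position: (1,11)
Wall sequence: BLTBTRBT

1. t=8/3 → B at (10/3,0); v=(-1,3)
2. t=10/3 → L at (0,10); v=(1,3)
3. t=1/3 → T at (1/3,11); v=(1,-3)
4. t=11/3 → B at (4,0); v=(1,3)
5. t=11/3 → T at (23/3,11); v=(1,-3)
6. t=1/3 → R at (8,10); v=(-1,-3)
7. t=10/3 → B at (14/3,0); v=(-1,3)
8. t=11/3 → T at (1,11); v=(-1,-3)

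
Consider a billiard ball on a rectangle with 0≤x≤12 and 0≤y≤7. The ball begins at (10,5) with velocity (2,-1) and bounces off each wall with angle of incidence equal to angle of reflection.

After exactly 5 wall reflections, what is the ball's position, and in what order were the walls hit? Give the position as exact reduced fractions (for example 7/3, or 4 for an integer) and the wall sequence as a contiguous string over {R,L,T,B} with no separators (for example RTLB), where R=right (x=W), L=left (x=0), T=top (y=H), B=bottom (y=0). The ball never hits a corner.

Final position: (12,6)
Wall sequence: RBLTR

1. t=1 → R at (12,4); v=(-2,-1)
2. t=4 → B at (4,0); v=(-2,1)
3. t=2 → L at (0,2); v=(2,1)
4. t=5 → T at (10,7); v=(2,-1)
5. t=1 → R at (12,6); v=(-2,-1)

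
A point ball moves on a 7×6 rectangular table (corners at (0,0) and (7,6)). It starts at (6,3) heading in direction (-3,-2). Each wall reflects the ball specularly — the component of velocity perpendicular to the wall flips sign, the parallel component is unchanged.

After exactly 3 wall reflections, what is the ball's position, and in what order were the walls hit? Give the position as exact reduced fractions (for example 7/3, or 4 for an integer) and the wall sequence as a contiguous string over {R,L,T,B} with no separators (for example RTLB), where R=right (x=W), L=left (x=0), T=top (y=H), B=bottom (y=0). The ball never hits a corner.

Final position: (7,17/3)
Wall sequence: BLR

1. t=3/2 → B at (3/2,0); v=(-3,2)
2. t=1/2 → L at (0,1); v=(3,2)
3. t=7/3 → R at (7,17/3); v=(-3,2)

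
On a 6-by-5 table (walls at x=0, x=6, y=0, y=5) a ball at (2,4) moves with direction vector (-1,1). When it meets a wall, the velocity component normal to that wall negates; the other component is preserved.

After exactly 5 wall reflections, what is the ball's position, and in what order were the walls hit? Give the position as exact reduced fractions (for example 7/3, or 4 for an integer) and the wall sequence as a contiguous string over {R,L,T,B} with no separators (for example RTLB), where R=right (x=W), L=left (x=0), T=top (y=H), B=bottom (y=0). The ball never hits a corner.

1. t=1 → T at (1,5); v=(-1,-1)
2. t=1 → L at (0,4); v=(1,-1)
3. t=4 → B at (4,0); v=(1,1)
4. t=2 → R at (6,2); v=(-1,1)
5. t=3 → T at (3,5); v=(-1,-1)

Final position: (3,5)
Wall sequence: TLBRT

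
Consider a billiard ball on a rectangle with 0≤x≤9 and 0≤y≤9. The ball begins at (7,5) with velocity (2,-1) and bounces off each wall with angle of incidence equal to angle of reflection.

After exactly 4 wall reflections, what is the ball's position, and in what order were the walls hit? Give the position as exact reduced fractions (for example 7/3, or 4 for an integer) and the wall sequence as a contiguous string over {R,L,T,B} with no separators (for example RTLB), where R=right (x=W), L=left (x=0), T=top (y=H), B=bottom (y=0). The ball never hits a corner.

1. t=1 → R at (9,4); v=(-2,-1)
2. t=4 → B at (1,0); v=(-2,1)
3. t=1/2 → L at (0,1/2); v=(2,1)
4. t=9/2 → R at (9,5); v=(-2,1)

Final position: (9,5)
Wall sequence: RBLR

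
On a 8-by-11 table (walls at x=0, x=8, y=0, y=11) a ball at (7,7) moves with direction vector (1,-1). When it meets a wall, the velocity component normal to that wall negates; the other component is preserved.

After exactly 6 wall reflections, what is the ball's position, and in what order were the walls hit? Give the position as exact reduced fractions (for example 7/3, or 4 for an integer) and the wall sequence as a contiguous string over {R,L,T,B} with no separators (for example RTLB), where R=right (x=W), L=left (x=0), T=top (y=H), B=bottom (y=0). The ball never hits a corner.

Final position: (0,4)
Wall sequence: RBLRTL

1. t=1 → R at (8,6); v=(-1,-1)
2. t=6 → B at (2,0); v=(-1,1)
3. t=2 → L at (0,2); v=(1,1)
4. t=8 → R at (8,10); v=(-1,1)
5. t=1 → T at (7,11); v=(-1,-1)
6. t=7 → L at (0,4); v=(1,-1)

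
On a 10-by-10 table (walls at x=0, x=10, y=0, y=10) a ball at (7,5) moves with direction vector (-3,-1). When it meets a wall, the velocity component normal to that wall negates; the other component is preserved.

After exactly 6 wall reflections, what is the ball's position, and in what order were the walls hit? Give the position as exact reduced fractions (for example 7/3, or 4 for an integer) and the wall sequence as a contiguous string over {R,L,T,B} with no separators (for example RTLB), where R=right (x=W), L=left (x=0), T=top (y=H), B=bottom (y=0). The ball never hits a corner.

Final position: (2,10)
Wall sequence: LBRLRT

1. t=7/3 → L at (0,8/3); v=(3,-1)
2. t=8/3 → B at (8,0); v=(3,1)
3. t=2/3 → R at (10,2/3); v=(-3,1)
4. t=10/3 → L at (0,4); v=(3,1)
5. t=10/3 → R at (10,22/3); v=(-3,1)
6. t=8/3 → T at (2,10); v=(-3,-1)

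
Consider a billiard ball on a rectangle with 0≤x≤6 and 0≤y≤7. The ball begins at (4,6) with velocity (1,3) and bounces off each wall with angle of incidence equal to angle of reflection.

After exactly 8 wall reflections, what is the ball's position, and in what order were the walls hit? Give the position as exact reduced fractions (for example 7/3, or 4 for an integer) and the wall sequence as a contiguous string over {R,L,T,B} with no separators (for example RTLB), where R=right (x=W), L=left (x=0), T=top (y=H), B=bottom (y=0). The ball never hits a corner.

1. t=1/3 → T at (13/3,7); v=(1,-3)
2. t=5/3 → R at (6,2); v=(-1,-3)
3. t=2/3 → B at (16/3,0); v=(-1,3)
4. t=7/3 → T at (3,7); v=(-1,-3)
5. t=7/3 → B at (2/3,0); v=(-1,3)
6. t=2/3 → L at (0,2); v=(1,3)
7. t=5/3 → T at (5/3,7); v=(1,-3)
8. t=7/3 → B at (4,0); v=(1,3)

Final position: (4,0)
Wall sequence: TRBTBLTB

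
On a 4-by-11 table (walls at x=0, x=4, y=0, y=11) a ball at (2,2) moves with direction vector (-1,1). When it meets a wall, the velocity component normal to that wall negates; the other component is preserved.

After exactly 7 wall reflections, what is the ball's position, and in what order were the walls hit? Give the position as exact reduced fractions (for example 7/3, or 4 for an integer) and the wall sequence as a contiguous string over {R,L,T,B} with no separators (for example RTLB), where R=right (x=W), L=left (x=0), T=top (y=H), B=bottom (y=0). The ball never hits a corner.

Final position: (2,0)
Wall sequence: LRTLRLB

1. t=2 → L at (0,4); v=(1,1)
2. t=4 → R at (4,8); v=(-1,1)
3. t=3 → T at (1,11); v=(-1,-1)
4. t=1 → L at (0,10); v=(1,-1)
5. t=4 → R at (4,6); v=(-1,-1)
6. t=4 → L at (0,2); v=(1,-1)
7. t=2 → B at (2,0); v=(1,1)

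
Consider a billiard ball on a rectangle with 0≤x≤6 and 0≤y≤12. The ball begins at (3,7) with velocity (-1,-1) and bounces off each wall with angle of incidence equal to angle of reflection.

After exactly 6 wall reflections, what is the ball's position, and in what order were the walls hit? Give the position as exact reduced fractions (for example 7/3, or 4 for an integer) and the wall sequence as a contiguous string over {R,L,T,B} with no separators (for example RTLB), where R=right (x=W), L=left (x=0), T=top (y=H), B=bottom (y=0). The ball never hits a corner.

Final position: (6,10)
Wall sequence: LBRLTR

1. t=3 → L at (0,4); v=(1,-1)
2. t=4 → B at (4,0); v=(1,1)
3. t=2 → R at (6,2); v=(-1,1)
4. t=6 → L at (0,8); v=(1,1)
5. t=4 → T at (4,12); v=(1,-1)
6. t=2 → R at (6,10); v=(-1,-1)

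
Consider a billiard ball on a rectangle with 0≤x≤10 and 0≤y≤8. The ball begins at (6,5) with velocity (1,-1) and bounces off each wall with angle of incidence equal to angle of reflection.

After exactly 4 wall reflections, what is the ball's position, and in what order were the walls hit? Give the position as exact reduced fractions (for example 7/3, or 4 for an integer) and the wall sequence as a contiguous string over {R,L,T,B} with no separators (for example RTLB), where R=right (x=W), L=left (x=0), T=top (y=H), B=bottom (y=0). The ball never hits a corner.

1. t=4 → R at (10,1); v=(-1,-1)
2. t=1 → B at (9,0); v=(-1,1)
3. t=8 → T at (1,8); v=(-1,-1)
4. t=1 → L at (0,7); v=(1,-1)

Final position: (0,7)
Wall sequence: RBTL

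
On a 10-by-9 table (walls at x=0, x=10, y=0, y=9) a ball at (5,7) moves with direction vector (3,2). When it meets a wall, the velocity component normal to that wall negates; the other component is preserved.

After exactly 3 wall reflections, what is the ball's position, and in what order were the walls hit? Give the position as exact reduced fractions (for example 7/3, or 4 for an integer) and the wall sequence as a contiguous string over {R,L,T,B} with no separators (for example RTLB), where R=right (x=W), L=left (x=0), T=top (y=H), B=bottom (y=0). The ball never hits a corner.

Final position: (0,1)
Wall sequence: TRL

1. t=1 → T at (8,9); v=(3,-2)
2. t=2/3 → R at (10,23/3); v=(-3,-2)
3. t=10/3 → L at (0,1); v=(3,-2)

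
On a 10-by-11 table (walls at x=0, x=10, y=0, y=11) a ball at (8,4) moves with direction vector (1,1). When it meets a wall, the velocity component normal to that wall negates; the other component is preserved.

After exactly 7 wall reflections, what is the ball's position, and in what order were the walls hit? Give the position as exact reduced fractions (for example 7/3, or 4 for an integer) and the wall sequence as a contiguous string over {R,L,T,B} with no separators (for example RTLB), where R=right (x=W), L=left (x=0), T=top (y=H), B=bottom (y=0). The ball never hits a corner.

1. t=2 → R at (10,6); v=(-1,1)
2. t=5 → T at (5,11); v=(-1,-1)
3. t=5 → L at (0,6); v=(1,-1)
4. t=6 → B at (6,0); v=(1,1)
5. t=4 → R at (10,4); v=(-1,1)
6. t=7 → T at (3,11); v=(-1,-1)
7. t=3 → L at (0,8); v=(1,-1)

Final position: (0,8)
Wall sequence: RTLBRTL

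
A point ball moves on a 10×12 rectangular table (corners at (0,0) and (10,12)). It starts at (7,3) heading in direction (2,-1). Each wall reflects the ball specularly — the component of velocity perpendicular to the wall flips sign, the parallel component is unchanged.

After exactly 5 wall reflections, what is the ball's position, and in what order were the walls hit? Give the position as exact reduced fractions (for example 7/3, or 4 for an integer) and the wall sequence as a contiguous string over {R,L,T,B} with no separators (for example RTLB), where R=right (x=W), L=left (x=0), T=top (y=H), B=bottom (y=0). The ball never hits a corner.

Final position: (3,12)
Wall sequence: RBLRT

1. t=3/2 → R at (10,3/2); v=(-2,-1)
2. t=3/2 → B at (7,0); v=(-2,1)
3. t=7/2 → L at (0,7/2); v=(2,1)
4. t=5 → R at (10,17/2); v=(-2,1)
5. t=7/2 → T at (3,12); v=(-2,-1)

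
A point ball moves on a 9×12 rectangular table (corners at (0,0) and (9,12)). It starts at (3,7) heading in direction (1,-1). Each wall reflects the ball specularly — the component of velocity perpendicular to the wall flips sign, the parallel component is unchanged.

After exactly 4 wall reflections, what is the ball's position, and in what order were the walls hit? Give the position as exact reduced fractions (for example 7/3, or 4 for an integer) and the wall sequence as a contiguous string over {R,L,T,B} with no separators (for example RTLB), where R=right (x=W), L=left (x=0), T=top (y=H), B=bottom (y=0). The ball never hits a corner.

1. t=6 → R at (9,1); v=(-1,-1)
2. t=1 → B at (8,0); v=(-1,1)
3. t=8 → L at (0,8); v=(1,1)
4. t=4 → T at (4,12); v=(1,-1)

Final position: (4,12)
Wall sequence: RBLT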